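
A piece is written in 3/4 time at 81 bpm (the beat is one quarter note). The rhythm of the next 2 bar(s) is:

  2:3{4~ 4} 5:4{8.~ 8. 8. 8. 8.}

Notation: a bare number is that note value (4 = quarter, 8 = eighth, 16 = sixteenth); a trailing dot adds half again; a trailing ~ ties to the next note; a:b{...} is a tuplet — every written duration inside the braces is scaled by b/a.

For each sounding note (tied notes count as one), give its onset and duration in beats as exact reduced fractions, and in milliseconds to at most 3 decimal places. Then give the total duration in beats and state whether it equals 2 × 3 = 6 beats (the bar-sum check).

1) 0.0ms=0b +2222.222ms=3b
2) 2222.222ms=3b +888.889ms=6/5b
3) 3111.111ms=21/5b +444.444ms=3/5b
4) 3555.556ms=24/5b +444.444ms=3/5b
5) 4000.0ms=27/5b +444.444ms=3/5b
Σ=6b of 6 (81bpm 3/4) — PASS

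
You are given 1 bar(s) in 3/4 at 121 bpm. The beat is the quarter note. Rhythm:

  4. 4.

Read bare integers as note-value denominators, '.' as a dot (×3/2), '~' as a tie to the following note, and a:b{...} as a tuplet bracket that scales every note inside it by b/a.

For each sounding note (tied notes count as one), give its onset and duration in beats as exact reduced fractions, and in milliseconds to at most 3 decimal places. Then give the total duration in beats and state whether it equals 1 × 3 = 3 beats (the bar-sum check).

1) 0.0ms=0b +743.802ms=3/2b
2) 743.802ms=3/2b +743.802ms=3/2b
Σ=3b of 3 (121bpm 3/4) — PASS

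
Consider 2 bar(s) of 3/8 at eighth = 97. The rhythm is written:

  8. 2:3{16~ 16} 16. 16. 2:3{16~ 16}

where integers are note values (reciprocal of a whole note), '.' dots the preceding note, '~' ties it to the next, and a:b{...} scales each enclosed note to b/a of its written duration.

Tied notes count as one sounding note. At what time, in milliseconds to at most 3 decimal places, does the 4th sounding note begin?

note 4 onset = 15/4b = 2319.588ms

1. 0.0ms @ 0 + 927.835ms (3/2)
2. 927.835ms @ 3/2 + 927.835ms (3/2)
3. 1855.67ms @ 3 + 463.918ms (3/4)
4. 2319.588ms @ 15/4 + 463.918ms (3/4)
5. 2783.505ms @ 9/2 + 927.835ms (3/2)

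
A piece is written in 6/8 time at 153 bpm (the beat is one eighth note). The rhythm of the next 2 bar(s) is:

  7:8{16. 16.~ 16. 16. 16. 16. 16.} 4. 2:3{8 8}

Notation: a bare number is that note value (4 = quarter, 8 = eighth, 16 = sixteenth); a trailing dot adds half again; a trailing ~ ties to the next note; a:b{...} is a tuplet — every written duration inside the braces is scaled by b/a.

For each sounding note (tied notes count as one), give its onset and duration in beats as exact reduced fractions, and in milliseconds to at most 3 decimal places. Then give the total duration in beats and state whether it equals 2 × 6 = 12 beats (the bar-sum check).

1) 0.0ms=0b +336.134ms=6/7b
2) 336.134ms=6/7b +672.269ms=12/7b
3) 1008.403ms=18/7b +336.134ms=6/7b
4) 1344.538ms=24/7b +336.134ms=6/7b
5) 1680.672ms=30/7b +336.134ms=6/7b
6) 2016.807ms=36/7b +336.134ms=6/7b
7) 2352.941ms=6b +1176.471ms=3b
8) 3529.412ms=9b +588.235ms=3/2b
9) 4117.647ms=21/2b +588.235ms=3/2b
Σ=12b of 12 (153bpm 6/8) — PASS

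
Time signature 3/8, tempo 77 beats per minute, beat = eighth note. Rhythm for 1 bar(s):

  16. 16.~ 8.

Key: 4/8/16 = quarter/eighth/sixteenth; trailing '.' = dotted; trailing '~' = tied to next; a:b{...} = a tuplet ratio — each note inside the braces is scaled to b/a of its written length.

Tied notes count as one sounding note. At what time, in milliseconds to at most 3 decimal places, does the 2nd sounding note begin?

note 2 onset = 3/4b = 584.416ms

1. 0.0ms @ 0 + 584.416ms (3/4)
2. 584.416ms @ 3/4 + 1753.247ms (9/4)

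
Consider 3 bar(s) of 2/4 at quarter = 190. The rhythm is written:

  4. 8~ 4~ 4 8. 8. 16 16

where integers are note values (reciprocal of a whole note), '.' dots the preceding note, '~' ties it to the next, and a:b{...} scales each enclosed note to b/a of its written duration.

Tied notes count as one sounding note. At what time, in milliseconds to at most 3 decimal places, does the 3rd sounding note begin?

note 3 onset = 4b = 1263.158ms

1. 0.0ms @ 0 + 473.684ms (3/2)
2. 473.684ms @ 3/2 + 789.474ms (5/2)
3. 1263.158ms @ 4 + 236.842ms (3/4)
4. 1500.0ms @ 19/4 + 236.842ms (3/4)
5. 1736.842ms @ 11/2 + 78.947ms (1/4)
6. 1815.789ms @ 23/4 + 78.947ms (1/4)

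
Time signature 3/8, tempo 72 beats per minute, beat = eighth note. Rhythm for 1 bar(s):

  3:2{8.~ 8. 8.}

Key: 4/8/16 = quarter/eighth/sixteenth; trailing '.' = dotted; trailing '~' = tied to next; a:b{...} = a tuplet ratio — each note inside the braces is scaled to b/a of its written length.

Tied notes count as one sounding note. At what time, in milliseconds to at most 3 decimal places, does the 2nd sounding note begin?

note 2 onset = 2b = 1666.667ms

1. 0.0ms @ 0 + 1666.667ms (2)
2. 1666.667ms @ 2 + 833.333ms (1)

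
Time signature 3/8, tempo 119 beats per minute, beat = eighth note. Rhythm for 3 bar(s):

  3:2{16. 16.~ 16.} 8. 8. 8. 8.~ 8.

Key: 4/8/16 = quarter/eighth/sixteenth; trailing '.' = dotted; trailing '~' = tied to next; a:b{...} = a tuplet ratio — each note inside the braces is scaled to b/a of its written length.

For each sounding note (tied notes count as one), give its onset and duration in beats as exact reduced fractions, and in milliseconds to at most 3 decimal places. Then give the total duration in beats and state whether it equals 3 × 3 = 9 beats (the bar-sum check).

1) 0.0ms=0b +252.101ms=1/2b
2) 252.101ms=1/2b +504.202ms=1b
3) 756.303ms=3/2b +756.303ms=3/2b
4) 1512.605ms=3b +756.303ms=3/2b
5) 2268.908ms=9/2b +756.303ms=3/2b
6) 3025.21ms=6b +1512.605ms=3b
Σ=9b of 9 (119bpm 3/8) — PASS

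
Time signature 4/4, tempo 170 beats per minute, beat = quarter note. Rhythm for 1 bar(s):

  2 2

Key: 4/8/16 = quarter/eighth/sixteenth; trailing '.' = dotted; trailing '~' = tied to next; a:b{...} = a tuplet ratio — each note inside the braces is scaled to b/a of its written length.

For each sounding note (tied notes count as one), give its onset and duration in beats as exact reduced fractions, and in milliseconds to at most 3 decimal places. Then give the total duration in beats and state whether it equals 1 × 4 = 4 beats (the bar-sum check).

1) 0.0ms=0b +705.882ms=2b
2) 705.882ms=2b +705.882ms=2b
Σ=4b of 4 (170bpm 4/4) — PASS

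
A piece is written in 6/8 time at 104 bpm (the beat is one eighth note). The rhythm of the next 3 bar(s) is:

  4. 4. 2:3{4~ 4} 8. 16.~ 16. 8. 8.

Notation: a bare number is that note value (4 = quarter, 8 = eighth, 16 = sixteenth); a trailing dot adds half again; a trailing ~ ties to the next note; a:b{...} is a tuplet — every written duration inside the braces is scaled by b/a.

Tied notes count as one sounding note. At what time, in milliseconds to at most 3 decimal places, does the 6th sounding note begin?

note 6 onset = 15b = 8653.846ms

1. 0.0ms @ 0 + 1730.769ms (3)
2. 1730.769ms @ 3 + 1730.769ms (3)
3. 3461.538ms @ 6 + 3461.538ms (6)
4. 6923.077ms @ 12 + 865.385ms (3/2)
5. 7788.462ms @ 27/2 + 865.385ms (3/2)
6. 8653.846ms @ 15 + 865.385ms (3/2)
7. 9519.231ms @ 33/2 + 865.385ms (3/2)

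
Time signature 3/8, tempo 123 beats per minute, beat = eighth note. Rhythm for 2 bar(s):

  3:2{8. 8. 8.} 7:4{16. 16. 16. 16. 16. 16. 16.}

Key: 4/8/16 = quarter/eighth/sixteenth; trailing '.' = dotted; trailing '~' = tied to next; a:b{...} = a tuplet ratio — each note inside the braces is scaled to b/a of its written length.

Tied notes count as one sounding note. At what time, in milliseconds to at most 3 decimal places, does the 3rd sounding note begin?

note 3 onset = 2b = 975.61ms

1. 0.0ms @ 0 + 487.805ms (1)
2. 487.805ms @ 1 + 487.805ms (1)
3. 975.61ms @ 2 + 487.805ms (1)
4. 1463.415ms @ 3 + 209.059ms (3/7)
5. 1672.474ms @ 24/7 + 209.059ms (3/7)
6. 1881.533ms @ 27/7 + 209.059ms (3/7)
7. 2090.592ms @ 30/7 + 209.059ms (3/7)
8. 2299.652ms @ 33/7 + 209.059ms (3/7)
9. 2508.711ms @ 36/7 + 209.059ms (3/7)
10. 2717.77ms @ 39/7 + 209.059ms (3/7)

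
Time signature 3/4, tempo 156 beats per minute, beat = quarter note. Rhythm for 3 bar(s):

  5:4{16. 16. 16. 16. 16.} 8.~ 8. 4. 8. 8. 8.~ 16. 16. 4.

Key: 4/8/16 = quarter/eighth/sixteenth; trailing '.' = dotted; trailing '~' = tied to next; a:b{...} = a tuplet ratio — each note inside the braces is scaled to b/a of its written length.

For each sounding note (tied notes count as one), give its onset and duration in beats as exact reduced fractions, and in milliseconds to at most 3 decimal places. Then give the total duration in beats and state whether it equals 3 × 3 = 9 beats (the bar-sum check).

1) 0.0ms=0b +115.385ms=3/10b
2) 115.385ms=3/10b +115.385ms=3/10b
3) 230.769ms=3/5b +115.385ms=3/10b
4) 346.154ms=9/10b +115.385ms=3/10b
5) 461.538ms=6/5b +115.385ms=3/10b
6) 576.923ms=3/2b +576.923ms=3/2b
7) 1153.846ms=3b +576.923ms=3/2b
8) 1730.769ms=9/2b +288.462ms=3/4b
9) 2019.231ms=21/4b +288.462ms=3/4b
10) 2307.692ms=6b +432.692ms=9/8b
11) 2740.385ms=57/8b +144.231ms=3/8b
12) 2884.615ms=15/2b +576.923ms=3/2b
Σ=9b of 9 (156bpm 3/4) — PASS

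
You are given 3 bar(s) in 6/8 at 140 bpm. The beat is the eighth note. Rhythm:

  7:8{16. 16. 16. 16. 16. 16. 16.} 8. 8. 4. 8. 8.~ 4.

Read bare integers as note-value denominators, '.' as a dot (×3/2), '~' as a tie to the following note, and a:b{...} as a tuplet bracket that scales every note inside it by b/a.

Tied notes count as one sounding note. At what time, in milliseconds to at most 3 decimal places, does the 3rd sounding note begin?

1. 0.0ms @ 0 + 367.347ms (6/7)
2. 367.347ms @ 6/7 + 367.347ms (6/7)
3. 734.694ms @ 12/7 + 367.347ms (6/7)
4. 1102.041ms @ 18/7 + 367.347ms (6/7)
5. 1469.388ms @ 24/7 + 367.347ms (6/7)
6. 1836.735ms @ 30/7 + 367.347ms (6/7)
7. 2204.082ms @ 36/7 + 367.347ms (6/7)
8. 2571.429ms @ 6 + 642.857ms (3/2)
9. 3214.286ms @ 15/2 + 642.857ms (3/2)
10. 3857.143ms @ 9 + 1285.714ms (3)
11. 5142.857ms @ 12 + 642.857ms (3/2)
12. 5785.714ms @ 27/2 + 1928.571ms (9/2)

note 3 onset = 12/7b = 734.694ms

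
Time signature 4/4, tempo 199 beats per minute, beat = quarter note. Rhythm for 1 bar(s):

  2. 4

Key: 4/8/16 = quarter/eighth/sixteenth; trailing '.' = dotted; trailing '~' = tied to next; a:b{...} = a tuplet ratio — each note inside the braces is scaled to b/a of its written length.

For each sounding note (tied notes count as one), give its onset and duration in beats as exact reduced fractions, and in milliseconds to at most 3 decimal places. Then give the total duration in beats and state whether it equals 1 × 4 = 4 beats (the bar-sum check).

1) 0.0ms=0b +904.523ms=3b
2) 904.523ms=3b +301.508ms=1b
Σ=4b of 4 (199bpm 4/4) — PASS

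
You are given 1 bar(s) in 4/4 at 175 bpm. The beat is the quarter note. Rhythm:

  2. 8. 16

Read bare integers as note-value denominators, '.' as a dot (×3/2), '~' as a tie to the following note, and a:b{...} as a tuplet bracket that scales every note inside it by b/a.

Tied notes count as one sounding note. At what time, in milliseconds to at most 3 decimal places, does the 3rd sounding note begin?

note 3 onset = 15/4b = 1285.714ms

1. 0.0ms @ 0 + 1028.571ms (3)
2. 1028.571ms @ 3 + 257.143ms (3/4)
3. 1285.714ms @ 15/4 + 85.714ms (1/4)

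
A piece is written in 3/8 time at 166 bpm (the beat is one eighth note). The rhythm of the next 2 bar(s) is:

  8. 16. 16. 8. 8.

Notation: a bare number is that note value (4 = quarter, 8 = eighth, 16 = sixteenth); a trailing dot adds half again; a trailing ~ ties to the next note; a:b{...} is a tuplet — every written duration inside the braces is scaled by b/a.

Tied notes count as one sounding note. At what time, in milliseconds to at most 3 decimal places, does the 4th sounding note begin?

1. 0.0ms @ 0 + 542.169ms (3/2)
2. 542.169ms @ 3/2 + 271.084ms (3/4)
3. 813.253ms @ 9/4 + 271.084ms (3/4)
4. 1084.337ms @ 3 + 542.169ms (3/2)
5. 1626.506ms @ 9/2 + 542.169ms (3/2)

note 4 onset = 3b = 1084.337ms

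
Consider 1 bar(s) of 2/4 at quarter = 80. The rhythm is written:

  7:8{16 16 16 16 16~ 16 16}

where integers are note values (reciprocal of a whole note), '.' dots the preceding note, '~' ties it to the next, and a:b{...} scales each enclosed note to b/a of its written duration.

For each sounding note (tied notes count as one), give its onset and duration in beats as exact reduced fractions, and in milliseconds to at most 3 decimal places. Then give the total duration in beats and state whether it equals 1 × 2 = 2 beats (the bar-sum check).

1) 0.0ms=0b +214.286ms=2/7b
2) 214.286ms=2/7b +214.286ms=2/7b
3) 428.571ms=4/7b +214.286ms=2/7b
4) 642.857ms=6/7b +214.286ms=2/7b
5) 857.143ms=8/7b +428.571ms=4/7b
6) 1285.714ms=12/7b +214.286ms=2/7b
Σ=2b of 2 (80bpm 2/4) — PASS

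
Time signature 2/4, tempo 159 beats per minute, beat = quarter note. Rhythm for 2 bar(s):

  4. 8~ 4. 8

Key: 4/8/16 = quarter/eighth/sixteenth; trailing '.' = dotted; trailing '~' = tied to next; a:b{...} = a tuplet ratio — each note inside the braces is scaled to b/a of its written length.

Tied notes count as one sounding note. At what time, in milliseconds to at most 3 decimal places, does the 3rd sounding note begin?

note 3 onset = 7/2b = 1320.755ms

1. 0.0ms @ 0 + 566.038ms (3/2)
2. 566.038ms @ 3/2 + 754.717ms (2)
3. 1320.755ms @ 7/2 + 188.679ms (1/2)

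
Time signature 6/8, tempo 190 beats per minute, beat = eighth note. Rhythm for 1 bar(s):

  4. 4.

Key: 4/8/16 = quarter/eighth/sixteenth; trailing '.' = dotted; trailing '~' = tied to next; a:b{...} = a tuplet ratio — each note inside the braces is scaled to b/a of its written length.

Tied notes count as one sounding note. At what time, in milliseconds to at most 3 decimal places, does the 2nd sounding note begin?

1. 0.0ms @ 0 + 947.368ms (3)
2. 947.368ms @ 3 + 947.368ms (3)

note 2 onset = 3b = 947.368ms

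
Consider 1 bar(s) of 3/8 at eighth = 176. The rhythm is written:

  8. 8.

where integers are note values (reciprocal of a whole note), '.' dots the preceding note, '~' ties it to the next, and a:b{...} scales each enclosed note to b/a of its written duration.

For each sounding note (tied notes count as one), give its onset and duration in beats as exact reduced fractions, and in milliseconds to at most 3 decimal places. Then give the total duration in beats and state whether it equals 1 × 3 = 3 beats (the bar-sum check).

1) 0.0ms=0b +511.364ms=3/2b
2) 511.364ms=3/2b +511.364ms=3/2b
Σ=3b of 3 (176bpm 3/8) — PASS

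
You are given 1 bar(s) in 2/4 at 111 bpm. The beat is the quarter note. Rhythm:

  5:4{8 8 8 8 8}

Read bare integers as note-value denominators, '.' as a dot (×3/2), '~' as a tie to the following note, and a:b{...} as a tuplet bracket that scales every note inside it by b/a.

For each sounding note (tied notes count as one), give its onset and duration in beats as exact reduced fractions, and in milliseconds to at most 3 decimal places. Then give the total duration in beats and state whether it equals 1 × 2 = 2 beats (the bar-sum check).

1) 0.0ms=0b +216.216ms=2/5b
2) 216.216ms=2/5b +216.216ms=2/5b
3) 432.432ms=4/5b +216.216ms=2/5b
4) 648.649ms=6/5b +216.216ms=2/5b
5) 864.865ms=8/5b +216.216ms=2/5b
Σ=2b of 2 (111bpm 2/4) — PASS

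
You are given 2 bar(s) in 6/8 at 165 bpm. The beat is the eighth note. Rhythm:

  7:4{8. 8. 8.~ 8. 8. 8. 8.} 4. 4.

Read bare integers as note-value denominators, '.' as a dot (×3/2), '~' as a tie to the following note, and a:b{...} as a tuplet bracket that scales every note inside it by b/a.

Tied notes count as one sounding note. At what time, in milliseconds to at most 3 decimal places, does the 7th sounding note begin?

note 7 onset = 6b = 2181.818ms

1. 0.0ms @ 0 + 311.688ms (6/7)
2. 311.688ms @ 6/7 + 311.688ms (6/7)
3. 623.377ms @ 12/7 + 623.377ms (12/7)
4. 1246.753ms @ 24/7 + 311.688ms (6/7)
5. 1558.442ms @ 30/7 + 311.688ms (6/7)
6. 1870.13ms @ 36/7 + 311.688ms (6/7)
7. 2181.818ms @ 6 + 1090.909ms (3)
8. 3272.727ms @ 9 + 1090.909ms (3)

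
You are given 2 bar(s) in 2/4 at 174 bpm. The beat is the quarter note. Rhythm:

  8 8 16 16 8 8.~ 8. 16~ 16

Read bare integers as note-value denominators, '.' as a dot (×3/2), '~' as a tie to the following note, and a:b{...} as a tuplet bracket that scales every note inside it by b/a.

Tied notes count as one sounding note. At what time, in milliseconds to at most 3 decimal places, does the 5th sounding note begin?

1. 0.0ms @ 0 + 172.414ms (1/2)
2. 172.414ms @ 1/2 + 172.414ms (1/2)
3. 344.828ms @ 1 + 86.207ms (1/4)
4. 431.034ms @ 5/4 + 86.207ms (1/4)
5. 517.241ms @ 3/2 + 172.414ms (1/2)
6. 689.655ms @ 2 + 517.241ms (3/2)
7. 1206.897ms @ 7/2 + 172.414ms (1/2)

note 5 onset = 3/2b = 517.241ms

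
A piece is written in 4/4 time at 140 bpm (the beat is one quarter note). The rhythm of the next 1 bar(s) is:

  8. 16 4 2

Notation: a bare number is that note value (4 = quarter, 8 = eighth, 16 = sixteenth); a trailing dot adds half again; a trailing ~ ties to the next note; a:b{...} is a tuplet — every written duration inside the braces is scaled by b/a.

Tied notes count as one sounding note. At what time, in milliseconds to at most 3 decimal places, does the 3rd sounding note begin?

1. 0.0ms @ 0 + 321.429ms (3/4)
2. 321.429ms @ 3/4 + 107.143ms (1/4)
3. 428.571ms @ 1 + 428.571ms (1)
4. 857.143ms @ 2 + 857.143ms (2)

note 3 onset = 1b = 428.571ms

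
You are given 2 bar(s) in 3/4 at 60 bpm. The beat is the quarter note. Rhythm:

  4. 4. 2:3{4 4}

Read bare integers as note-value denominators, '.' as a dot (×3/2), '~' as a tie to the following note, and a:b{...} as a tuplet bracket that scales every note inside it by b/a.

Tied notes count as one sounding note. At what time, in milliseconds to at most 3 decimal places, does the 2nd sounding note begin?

note 2 onset = 3/2b = 1500.0ms

1. 0.0ms @ 0 + 1500.0ms (3/2)
2. 1500.0ms @ 3/2 + 1500.0ms (3/2)
3. 3000.0ms @ 3 + 1500.0ms (3/2)
4. 4500.0ms @ 9/2 + 1500.0ms (3/2)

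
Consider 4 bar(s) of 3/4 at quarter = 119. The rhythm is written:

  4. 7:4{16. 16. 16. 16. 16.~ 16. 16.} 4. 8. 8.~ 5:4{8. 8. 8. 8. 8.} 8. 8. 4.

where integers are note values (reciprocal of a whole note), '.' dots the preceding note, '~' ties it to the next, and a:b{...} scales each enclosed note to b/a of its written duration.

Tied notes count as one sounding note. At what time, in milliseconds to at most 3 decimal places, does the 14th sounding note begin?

note 14 onset = 42/5b = 4235.294ms

1. 0.0ms @ 0 + 756.303ms (3/2)
2. 756.303ms @ 3/2 + 108.043ms (3/14)
3. 864.346ms @ 12/7 + 108.043ms (3/14)
4. 972.389ms @ 27/14 + 108.043ms (3/14)
5. 1080.432ms @ 15/7 + 108.043ms (3/14)
6. 1188.475ms @ 33/14 + 216.086ms (3/7)
7. 1404.562ms @ 39/14 + 108.043ms (3/14)
8. 1512.605ms @ 3 + 756.303ms (3/2)
9. 2268.908ms @ 9/2 + 378.151ms (3/4)
10. 2647.059ms @ 21/4 + 680.672ms (27/20)
11. 3327.731ms @ 33/5 + 302.521ms (3/5)
12. 3630.252ms @ 36/5 + 302.521ms (3/5)
13. 3932.773ms @ 39/5 + 302.521ms (3/5)
14. 4235.294ms @ 42/5 + 302.521ms (3/5)
15. 4537.815ms @ 9 + 378.151ms (3/4)
16. 4915.966ms @ 39/4 + 378.151ms (3/4)
17. 5294.118ms @ 21/2 + 756.303ms (3/2)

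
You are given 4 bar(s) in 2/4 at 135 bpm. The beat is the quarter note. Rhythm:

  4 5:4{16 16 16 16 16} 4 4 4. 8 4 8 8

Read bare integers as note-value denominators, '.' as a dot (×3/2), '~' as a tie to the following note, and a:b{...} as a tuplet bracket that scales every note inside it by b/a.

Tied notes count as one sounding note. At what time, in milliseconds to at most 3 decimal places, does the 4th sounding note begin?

note 4 onset = 7/5b = 622.222ms

1. 0.0ms @ 0 + 444.444ms (1)
2. 444.444ms @ 1 + 88.889ms (1/5)
3. 533.333ms @ 6/5 + 88.889ms (1/5)
4. 622.222ms @ 7/5 + 88.889ms (1/5)
5. 711.111ms @ 8/5 + 88.889ms (1/5)
6. 800.0ms @ 9/5 + 88.889ms (1/5)
7. 888.889ms @ 2 + 444.444ms (1)
8. 1333.333ms @ 3 + 444.444ms (1)
9. 1777.778ms @ 4 + 666.667ms (3/2)
10. 2444.444ms @ 11/2 + 222.222ms (1/2)
11. 2666.667ms @ 6 + 444.444ms (1)
12. 3111.111ms @ 7 + 222.222ms (1/2)
13. 3333.333ms @ 15/2 + 222.222ms (1/2)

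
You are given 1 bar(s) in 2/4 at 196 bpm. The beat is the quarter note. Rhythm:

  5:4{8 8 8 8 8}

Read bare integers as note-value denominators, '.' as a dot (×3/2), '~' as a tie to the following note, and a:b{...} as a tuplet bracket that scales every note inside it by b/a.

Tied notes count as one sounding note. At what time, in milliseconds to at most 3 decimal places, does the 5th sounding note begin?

note 5 onset = 8/5b = 489.796ms

1. 0.0ms @ 0 + 122.449ms (2/5)
2. 122.449ms @ 2/5 + 122.449ms (2/5)
3. 244.898ms @ 4/5 + 122.449ms (2/5)
4. 367.347ms @ 6/5 + 122.449ms (2/5)
5. 489.796ms @ 8/5 + 122.449ms (2/5)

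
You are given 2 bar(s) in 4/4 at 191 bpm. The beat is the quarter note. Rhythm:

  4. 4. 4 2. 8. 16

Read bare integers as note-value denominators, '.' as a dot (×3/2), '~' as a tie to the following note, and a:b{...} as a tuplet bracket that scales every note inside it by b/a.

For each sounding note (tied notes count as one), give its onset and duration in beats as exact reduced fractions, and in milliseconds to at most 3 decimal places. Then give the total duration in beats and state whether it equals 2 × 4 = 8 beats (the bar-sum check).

1) 0.0ms=0b +471.204ms=3/2b
2) 471.204ms=3/2b +471.204ms=3/2b
3) 942.408ms=3b +314.136ms=1b
4) 1256.545ms=4b +942.408ms=3b
5) 2198.953ms=7b +235.602ms=3/4b
6) 2434.555ms=31/4b +78.534ms=1/4b
Σ=8b of 8 (191bpm 4/4) — PASS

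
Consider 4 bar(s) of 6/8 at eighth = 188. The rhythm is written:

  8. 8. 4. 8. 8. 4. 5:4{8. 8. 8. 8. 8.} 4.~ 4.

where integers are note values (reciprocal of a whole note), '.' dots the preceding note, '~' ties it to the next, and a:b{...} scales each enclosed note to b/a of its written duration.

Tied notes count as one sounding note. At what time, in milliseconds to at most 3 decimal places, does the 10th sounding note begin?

1. 0.0ms @ 0 + 478.723ms (3/2)
2. 478.723ms @ 3/2 + 478.723ms (3/2)
3. 957.447ms @ 3 + 957.447ms (3)
4. 1914.894ms @ 6 + 478.723ms (3/2)
5. 2393.617ms @ 15/2 + 478.723ms (3/2)
6. 2872.34ms @ 9 + 957.447ms (3)
7. 3829.787ms @ 12 + 382.979ms (6/5)
8. 4212.766ms @ 66/5 + 382.979ms (6/5)
9. 4595.745ms @ 72/5 + 382.979ms (6/5)
10. 4978.723ms @ 78/5 + 382.979ms (6/5)
11. 5361.702ms @ 84/5 + 382.979ms (6/5)
12. 5744.681ms @ 18 + 1914.894ms (6)

note 10 onset = 78/5b = 4978.723ms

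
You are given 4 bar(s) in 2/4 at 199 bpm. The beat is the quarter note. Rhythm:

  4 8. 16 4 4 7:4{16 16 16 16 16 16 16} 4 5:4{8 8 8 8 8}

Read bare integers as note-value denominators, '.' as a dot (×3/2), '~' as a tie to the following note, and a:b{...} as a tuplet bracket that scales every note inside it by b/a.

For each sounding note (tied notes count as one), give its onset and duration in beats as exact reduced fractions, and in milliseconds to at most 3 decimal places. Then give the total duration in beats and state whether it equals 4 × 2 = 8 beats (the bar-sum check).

1) 0.0ms=0b +301.508ms=1b
2) 301.508ms=1b +226.131ms=3/4b
3) 527.638ms=7/4b +75.377ms=1/4b
4) 603.015ms=2b +301.508ms=1b
5) 904.523ms=3b +301.508ms=1b
6) 1206.03ms=4b +43.073ms=1/7b
7) 1249.103ms=29/7b +43.073ms=1/7b
8) 1292.175ms=30/7b +43.073ms=1/7b
9) 1335.248ms=31/7b +43.073ms=1/7b
10) 1378.32ms=32/7b +43.073ms=1/7b
11) 1421.393ms=33/7b +43.073ms=1/7b
12) 1464.465ms=34/7b +43.073ms=1/7b
13) 1507.538ms=5b +301.508ms=1b
14) 1809.045ms=6b +120.603ms=2/5b
15) 1929.648ms=32/5b +120.603ms=2/5b
16) 2050.251ms=34/5b +120.603ms=2/5b
17) 2170.854ms=36/5b +120.603ms=2/5b
18) 2291.457ms=38/5b +120.603ms=2/5b
Σ=8b of 8 (199bpm 2/4) — PASS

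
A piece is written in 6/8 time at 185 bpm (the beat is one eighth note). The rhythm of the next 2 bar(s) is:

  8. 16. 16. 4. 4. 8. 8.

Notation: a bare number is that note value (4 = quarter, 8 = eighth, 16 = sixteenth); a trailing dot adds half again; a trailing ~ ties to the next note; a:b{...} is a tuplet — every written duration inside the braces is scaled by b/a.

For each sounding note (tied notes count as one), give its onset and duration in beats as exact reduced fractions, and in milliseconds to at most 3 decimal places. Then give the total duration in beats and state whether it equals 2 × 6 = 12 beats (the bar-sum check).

1) 0.0ms=0b +486.486ms=3/2b
2) 486.486ms=3/2b +243.243ms=3/4b
3) 729.73ms=9/4b +243.243ms=3/4b
4) 972.973ms=3b +972.973ms=3b
5) 1945.946ms=6b +972.973ms=3b
6) 2918.919ms=9b +486.486ms=3/2b
7) 3405.405ms=21/2b +486.486ms=3/2b
Σ=12b of 12 (185bpm 6/8) — PASS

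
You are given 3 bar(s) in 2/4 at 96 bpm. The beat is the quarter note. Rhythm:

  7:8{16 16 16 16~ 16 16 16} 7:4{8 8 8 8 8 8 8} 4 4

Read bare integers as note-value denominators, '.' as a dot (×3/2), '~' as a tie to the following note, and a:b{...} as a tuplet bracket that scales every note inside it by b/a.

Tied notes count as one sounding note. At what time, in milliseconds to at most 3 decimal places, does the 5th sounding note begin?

1. 0.0ms @ 0 + 178.571ms (2/7)
2. 178.571ms @ 2/7 + 178.571ms (2/7)
3. 357.143ms @ 4/7 + 178.571ms (2/7)
4. 535.714ms @ 6/7 + 357.143ms (4/7)
5. 892.857ms @ 10/7 + 178.571ms (2/7)
6. 1071.429ms @ 12/7 + 178.571ms (2/7)
7. 1250.0ms @ 2 + 178.571ms (2/7)
8. 1428.571ms @ 16/7 + 178.571ms (2/7)
9. 1607.143ms @ 18/7 + 178.571ms (2/7)
10. 1785.714ms @ 20/7 + 178.571ms (2/7)
11. 1964.286ms @ 22/7 + 178.571ms (2/7)
12. 2142.857ms @ 24/7 + 178.571ms (2/7)
13. 2321.429ms @ 26/7 + 178.571ms (2/7)
14. 2500.0ms @ 4 + 625.0ms (1)
15. 3125.0ms @ 5 + 625.0ms (1)

note 5 onset = 10/7b = 892.857ms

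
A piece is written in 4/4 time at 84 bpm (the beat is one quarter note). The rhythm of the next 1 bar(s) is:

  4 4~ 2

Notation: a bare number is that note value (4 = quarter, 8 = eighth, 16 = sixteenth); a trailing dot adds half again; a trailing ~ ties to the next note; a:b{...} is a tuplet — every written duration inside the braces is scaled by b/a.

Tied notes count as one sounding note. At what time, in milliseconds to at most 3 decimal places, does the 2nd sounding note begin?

1. 0.0ms @ 0 + 714.286ms (1)
2. 714.286ms @ 1 + 2142.857ms (3)

note 2 onset = 1b = 714.286ms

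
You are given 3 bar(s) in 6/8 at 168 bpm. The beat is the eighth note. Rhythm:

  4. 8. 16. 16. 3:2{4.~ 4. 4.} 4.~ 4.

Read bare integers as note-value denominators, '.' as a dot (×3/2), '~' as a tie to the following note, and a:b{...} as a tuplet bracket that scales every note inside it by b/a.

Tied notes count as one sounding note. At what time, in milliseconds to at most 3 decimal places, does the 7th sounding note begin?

note 7 onset = 12b = 4285.714ms

1. 0.0ms @ 0 + 1071.429ms (3)
2. 1071.429ms @ 3 + 535.714ms (3/2)
3. 1607.143ms @ 9/2 + 267.857ms (3/4)
4. 1875.0ms @ 21/4 + 267.857ms (3/4)
5. 2142.857ms @ 6 + 1428.571ms (4)
6. 3571.429ms @ 10 + 714.286ms (2)
7. 4285.714ms @ 12 + 2142.857ms (6)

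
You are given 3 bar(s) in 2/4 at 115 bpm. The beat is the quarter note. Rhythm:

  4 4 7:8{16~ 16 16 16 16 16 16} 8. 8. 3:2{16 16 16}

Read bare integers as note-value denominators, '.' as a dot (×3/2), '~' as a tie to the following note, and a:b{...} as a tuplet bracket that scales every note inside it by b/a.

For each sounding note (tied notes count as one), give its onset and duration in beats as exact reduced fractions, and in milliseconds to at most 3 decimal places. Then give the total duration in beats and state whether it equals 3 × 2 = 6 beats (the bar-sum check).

1) 0.0ms=0b +521.739ms=1b
2) 521.739ms=1b +521.739ms=1b
3) 1043.478ms=2b +298.137ms=4/7b
4) 1341.615ms=18/7b +149.068ms=2/7b
5) 1490.683ms=20/7b +149.068ms=2/7b
6) 1639.752ms=22/7b +149.068ms=2/7b
7) 1788.82ms=24/7b +149.068ms=2/7b
8) 1937.888ms=26/7b +149.068ms=2/7b
9) 2086.957ms=4b +391.304ms=3/4b
10) 2478.261ms=19/4b +391.304ms=3/4b
11) 2869.565ms=11/2b +86.957ms=1/6b
12) 2956.522ms=17/3b +86.957ms=1/6b
13) 3043.478ms=35/6b +86.957ms=1/6b
Σ=6b of 6 (115bpm 2/4) — PASS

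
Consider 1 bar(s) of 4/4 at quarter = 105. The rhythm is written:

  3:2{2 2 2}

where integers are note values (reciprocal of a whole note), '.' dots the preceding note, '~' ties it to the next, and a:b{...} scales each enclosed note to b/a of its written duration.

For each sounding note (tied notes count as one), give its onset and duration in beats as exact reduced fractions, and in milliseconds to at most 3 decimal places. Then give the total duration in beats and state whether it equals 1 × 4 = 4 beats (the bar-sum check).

1) 0.0ms=0b +761.905ms=4/3b
2) 761.905ms=4/3b +761.905ms=4/3b
3) 1523.81ms=8/3b +761.905ms=4/3b
Σ=4b of 4 (105bpm 4/4) — PASS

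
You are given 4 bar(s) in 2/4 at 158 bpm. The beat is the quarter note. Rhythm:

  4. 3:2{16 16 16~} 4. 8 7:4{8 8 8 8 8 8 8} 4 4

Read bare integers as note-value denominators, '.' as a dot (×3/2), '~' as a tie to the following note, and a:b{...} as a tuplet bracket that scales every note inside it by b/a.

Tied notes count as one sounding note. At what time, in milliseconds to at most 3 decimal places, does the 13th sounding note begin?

note 13 onset = 6b = 2278.481ms

1. 0.0ms @ 0 + 569.62ms (3/2)
2. 569.62ms @ 3/2 + 63.291ms (1/6)
3. 632.911ms @ 5/3 + 63.291ms (1/6)
4. 696.203ms @ 11/6 + 632.911ms (5/3)
5. 1329.114ms @ 7/2 + 189.873ms (1/2)
6. 1518.987ms @ 4 + 108.499ms (2/7)
7. 1627.486ms @ 30/7 + 108.499ms (2/7)
8. 1735.986ms @ 32/7 + 108.499ms (2/7)
9. 1844.485ms @ 34/7 + 108.499ms (2/7)
10. 1952.984ms @ 36/7 + 108.499ms (2/7)
11. 2061.483ms @ 38/7 + 108.499ms (2/7)
12. 2169.982ms @ 40/7 + 108.499ms (2/7)
13. 2278.481ms @ 6 + 379.747ms (1)
14. 2658.228ms @ 7 + 379.747ms (1)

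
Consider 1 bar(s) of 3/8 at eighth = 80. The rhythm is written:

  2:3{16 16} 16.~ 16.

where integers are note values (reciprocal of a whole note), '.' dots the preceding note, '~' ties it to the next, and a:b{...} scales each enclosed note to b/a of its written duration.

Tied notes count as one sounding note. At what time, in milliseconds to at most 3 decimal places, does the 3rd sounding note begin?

1. 0.0ms @ 0 + 562.5ms (3/4)
2. 562.5ms @ 3/4 + 562.5ms (3/4)
3. 1125.0ms @ 3/2 + 1125.0ms (3/2)

note 3 onset = 3/2b = 1125.0ms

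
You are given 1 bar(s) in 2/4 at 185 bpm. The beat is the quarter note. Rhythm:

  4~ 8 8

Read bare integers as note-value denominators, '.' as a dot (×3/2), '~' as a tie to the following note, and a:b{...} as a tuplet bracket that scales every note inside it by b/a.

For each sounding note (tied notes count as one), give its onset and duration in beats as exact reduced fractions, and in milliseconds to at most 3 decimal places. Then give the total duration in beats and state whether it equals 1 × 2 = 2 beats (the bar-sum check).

1) 0.0ms=0b +486.486ms=3/2b
2) 486.486ms=3/2b +162.162ms=1/2b
Σ=2b of 2 (185bpm 2/4) — PASS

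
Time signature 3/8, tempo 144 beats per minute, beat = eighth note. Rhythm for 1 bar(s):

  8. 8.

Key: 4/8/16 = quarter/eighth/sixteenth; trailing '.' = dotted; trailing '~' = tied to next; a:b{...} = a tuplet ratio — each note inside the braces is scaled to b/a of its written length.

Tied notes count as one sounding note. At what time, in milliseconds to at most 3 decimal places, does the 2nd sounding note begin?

1. 0.0ms @ 0 + 625.0ms (3/2)
2. 625.0ms @ 3/2 + 625.0ms (3/2)

note 2 onset = 3/2b = 625.0ms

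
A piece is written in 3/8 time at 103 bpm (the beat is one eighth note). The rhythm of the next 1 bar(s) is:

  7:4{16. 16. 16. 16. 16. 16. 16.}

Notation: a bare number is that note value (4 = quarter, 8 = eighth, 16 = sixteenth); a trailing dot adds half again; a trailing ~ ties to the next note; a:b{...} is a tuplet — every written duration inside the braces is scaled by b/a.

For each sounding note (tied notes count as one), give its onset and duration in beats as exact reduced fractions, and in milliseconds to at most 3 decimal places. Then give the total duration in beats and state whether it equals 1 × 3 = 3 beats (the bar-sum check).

1) 0.0ms=0b +249.653ms=3/7b
2) 249.653ms=3/7b +249.653ms=3/7b
3) 499.307ms=6/7b +249.653ms=3/7b
4) 748.96ms=9/7b +249.653ms=3/7b
5) 998.613ms=12/7b +249.653ms=3/7b
6) 1248.266ms=15/7b +249.653ms=3/7b
7) 1497.92ms=18/7b +249.653ms=3/7b
Σ=3b of 3 (103bpm 3/8) — PASS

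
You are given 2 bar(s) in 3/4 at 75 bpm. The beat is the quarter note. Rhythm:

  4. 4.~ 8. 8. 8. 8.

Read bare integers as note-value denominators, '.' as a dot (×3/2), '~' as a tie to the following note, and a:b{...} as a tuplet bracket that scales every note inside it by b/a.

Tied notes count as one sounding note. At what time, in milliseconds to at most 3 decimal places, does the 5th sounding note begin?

1. 0.0ms @ 0 + 1200.0ms (3/2)
2. 1200.0ms @ 3/2 + 1800.0ms (9/4)
3. 3000.0ms @ 15/4 + 600.0ms (3/4)
4. 3600.0ms @ 9/2 + 600.0ms (3/4)
5. 4200.0ms @ 21/4 + 600.0ms (3/4)

note 5 onset = 21/4b = 4200.0ms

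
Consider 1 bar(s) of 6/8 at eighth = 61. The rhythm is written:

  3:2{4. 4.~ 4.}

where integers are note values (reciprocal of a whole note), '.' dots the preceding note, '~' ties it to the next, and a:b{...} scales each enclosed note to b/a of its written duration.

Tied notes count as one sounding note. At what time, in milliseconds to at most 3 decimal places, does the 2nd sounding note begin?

1. 0.0ms @ 0 + 1967.213ms (2)
2. 1967.213ms @ 2 + 3934.426ms (4)

note 2 onset = 2b = 1967.213ms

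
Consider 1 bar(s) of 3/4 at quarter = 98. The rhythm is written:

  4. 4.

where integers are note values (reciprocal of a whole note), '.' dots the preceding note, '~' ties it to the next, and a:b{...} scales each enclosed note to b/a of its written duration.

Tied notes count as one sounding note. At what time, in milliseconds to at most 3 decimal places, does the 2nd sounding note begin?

note 2 onset = 3/2b = 918.367ms

1. 0.0ms @ 0 + 918.367ms (3/2)
2. 918.367ms @ 3/2 + 918.367ms (3/2)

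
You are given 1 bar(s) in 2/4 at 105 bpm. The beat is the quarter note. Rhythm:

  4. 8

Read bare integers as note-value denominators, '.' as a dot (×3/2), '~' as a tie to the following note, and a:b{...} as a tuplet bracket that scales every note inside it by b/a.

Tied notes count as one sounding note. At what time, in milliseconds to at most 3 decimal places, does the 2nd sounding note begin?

1. 0.0ms @ 0 + 857.143ms (3/2)
2. 857.143ms @ 3/2 + 285.714ms (1/2)

note 2 onset = 3/2b = 857.143ms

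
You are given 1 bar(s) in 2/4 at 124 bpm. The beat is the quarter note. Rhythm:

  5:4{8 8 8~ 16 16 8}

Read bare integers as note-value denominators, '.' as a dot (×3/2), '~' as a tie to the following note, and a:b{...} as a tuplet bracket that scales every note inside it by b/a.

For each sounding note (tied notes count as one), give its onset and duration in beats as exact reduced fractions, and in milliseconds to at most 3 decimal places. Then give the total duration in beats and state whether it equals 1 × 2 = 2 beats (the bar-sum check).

1) 0.0ms=0b +193.548ms=2/5b
2) 193.548ms=2/5b +193.548ms=2/5b
3) 387.097ms=4/5b +290.323ms=3/5b
4) 677.419ms=7/5b +96.774ms=1/5b
5) 774.194ms=8/5b +193.548ms=2/5b
Σ=2b of 2 (124bpm 2/4) — PASS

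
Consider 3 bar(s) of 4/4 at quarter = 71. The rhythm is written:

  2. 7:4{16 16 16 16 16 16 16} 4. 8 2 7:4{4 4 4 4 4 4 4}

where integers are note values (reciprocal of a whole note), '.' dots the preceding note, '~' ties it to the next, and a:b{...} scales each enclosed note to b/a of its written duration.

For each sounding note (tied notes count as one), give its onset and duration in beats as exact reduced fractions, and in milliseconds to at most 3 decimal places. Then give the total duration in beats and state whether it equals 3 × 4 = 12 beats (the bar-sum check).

1) 0.0ms=0b +2535.211ms=3b
2) 2535.211ms=3b +120.724ms=1/7b
3) 2655.936ms=22/7b +120.724ms=1/7b
4) 2776.66ms=23/7b +120.724ms=1/7b
5) 2897.384ms=24/7b +120.724ms=1/7b
6) 3018.109ms=25/7b +120.724ms=1/7b
7) 3138.833ms=26/7b +120.724ms=1/7b
8) 3259.557ms=27/7b +120.724ms=1/7b
9) 3380.282ms=4b +1267.606ms=3/2b
10) 4647.887ms=11/2b +422.535ms=1/2b
11) 5070.423ms=6b +1690.141ms=2b
12) 6760.563ms=8b +482.897ms=4/7b
13) 7243.461ms=60/7b +482.897ms=4/7b
14) 7726.358ms=64/7b +482.897ms=4/7b
15) 8209.256ms=68/7b +482.897ms=4/7b
16) 8692.153ms=72/7b +482.897ms=4/7b
17) 9175.05ms=76/7b +482.897ms=4/7b
18) 9657.948ms=80/7b +482.897ms=4/7b
Σ=12b of 12 (71bpm 4/4) — PASS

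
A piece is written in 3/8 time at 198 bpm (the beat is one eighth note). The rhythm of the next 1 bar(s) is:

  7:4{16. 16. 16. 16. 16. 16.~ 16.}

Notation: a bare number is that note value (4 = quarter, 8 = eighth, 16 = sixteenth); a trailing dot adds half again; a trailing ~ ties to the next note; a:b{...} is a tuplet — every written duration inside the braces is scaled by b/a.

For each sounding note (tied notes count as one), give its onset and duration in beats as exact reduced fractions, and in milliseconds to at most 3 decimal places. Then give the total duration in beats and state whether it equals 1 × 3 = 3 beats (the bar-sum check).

1) 0.0ms=0b +129.87ms=3/7b
2) 129.87ms=3/7b +129.87ms=3/7b
3) 259.74ms=6/7b +129.87ms=3/7b
4) 389.61ms=9/7b +129.87ms=3/7b
5) 519.481ms=12/7b +129.87ms=3/7b
6) 649.351ms=15/7b +259.74ms=6/7b
Σ=3b of 3 (198bpm 3/8) — PASS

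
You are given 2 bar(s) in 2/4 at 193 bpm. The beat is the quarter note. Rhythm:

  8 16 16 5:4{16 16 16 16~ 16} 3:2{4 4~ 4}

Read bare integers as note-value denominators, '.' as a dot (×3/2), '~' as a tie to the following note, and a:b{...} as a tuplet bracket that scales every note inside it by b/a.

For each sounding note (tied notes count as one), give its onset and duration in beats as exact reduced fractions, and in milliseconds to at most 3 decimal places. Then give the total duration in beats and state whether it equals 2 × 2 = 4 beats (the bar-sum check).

1) 0.0ms=0b +155.44ms=1/2b
2) 155.44ms=1/2b +77.72ms=1/4b
3) 233.161ms=3/4b +77.72ms=1/4b
4) 310.881ms=1b +62.176ms=1/5b
5) 373.057ms=6/5b +62.176ms=1/5b
6) 435.233ms=7/5b +62.176ms=1/5b
7) 497.409ms=8/5b +124.352ms=2/5b
8) 621.762ms=2b +207.254ms=2/3b
9) 829.016ms=8/3b +414.508ms=4/3b
Σ=4b of 4 (193bpm 2/4) — PASS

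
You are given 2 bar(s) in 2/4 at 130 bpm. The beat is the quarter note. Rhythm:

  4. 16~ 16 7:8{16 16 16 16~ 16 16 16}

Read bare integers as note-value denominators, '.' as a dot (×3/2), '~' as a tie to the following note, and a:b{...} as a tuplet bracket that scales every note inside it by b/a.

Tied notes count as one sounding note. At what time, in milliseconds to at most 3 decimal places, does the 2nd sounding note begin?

1. 0.0ms @ 0 + 692.308ms (3/2)
2. 692.308ms @ 3/2 + 230.769ms (1/2)
3. 923.077ms @ 2 + 131.868ms (2/7)
4. 1054.945ms @ 16/7 + 131.868ms (2/7)
5. 1186.813ms @ 18/7 + 131.868ms (2/7)
6. 1318.681ms @ 20/7 + 263.736ms (4/7)
7. 1582.418ms @ 24/7 + 131.868ms (2/7)
8. 1714.286ms @ 26/7 + 131.868ms (2/7)

note 2 onset = 3/2b = 692.308ms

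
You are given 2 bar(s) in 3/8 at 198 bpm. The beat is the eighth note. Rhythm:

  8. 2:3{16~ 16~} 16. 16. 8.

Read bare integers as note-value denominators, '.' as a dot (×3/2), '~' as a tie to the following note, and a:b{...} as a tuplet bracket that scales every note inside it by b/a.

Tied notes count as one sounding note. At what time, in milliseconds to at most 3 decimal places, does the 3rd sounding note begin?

1. 0.0ms @ 0 + 454.545ms (3/2)
2. 454.545ms @ 3/2 + 681.818ms (9/4)
3. 1136.364ms @ 15/4 + 227.273ms (3/4)
4. 1363.636ms @ 9/2 + 454.545ms (3/2)

note 3 onset = 15/4b = 1136.364ms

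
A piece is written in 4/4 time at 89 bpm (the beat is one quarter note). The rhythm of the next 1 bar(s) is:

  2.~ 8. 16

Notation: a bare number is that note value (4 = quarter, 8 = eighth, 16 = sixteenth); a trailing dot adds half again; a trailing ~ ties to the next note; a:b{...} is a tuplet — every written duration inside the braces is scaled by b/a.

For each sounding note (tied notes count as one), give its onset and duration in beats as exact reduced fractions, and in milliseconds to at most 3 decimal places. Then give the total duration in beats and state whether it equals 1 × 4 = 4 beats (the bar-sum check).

1) 0.0ms=0b +2528.09ms=15/4b
2) 2528.09ms=15/4b +168.539ms=1/4b
Σ=4b of 4 (89bpm 4/4) — PASS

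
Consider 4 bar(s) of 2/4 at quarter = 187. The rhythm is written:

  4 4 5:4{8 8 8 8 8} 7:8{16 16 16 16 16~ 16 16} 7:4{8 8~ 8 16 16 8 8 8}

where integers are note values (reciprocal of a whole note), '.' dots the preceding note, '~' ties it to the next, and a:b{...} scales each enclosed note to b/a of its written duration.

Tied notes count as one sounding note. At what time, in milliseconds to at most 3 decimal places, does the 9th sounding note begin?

note 9 onset = 30/7b = 1375.095ms

1. 0.0ms @ 0 + 320.856ms (1)
2. 320.856ms @ 1 + 320.856ms (1)
3. 641.711ms @ 2 + 128.342ms (2/5)
4. 770.053ms @ 12/5 + 128.342ms (2/5)
5. 898.396ms @ 14/5 + 128.342ms (2/5)
6. 1026.738ms @ 16/5 + 128.342ms (2/5)
7. 1155.08ms @ 18/5 + 128.342ms (2/5)
8. 1283.422ms @ 4 + 91.673ms (2/7)
9. 1375.095ms @ 30/7 + 91.673ms (2/7)
10. 1466.769ms @ 32/7 + 91.673ms (2/7)
11. 1558.442ms @ 34/7 + 91.673ms (2/7)
12. 1650.115ms @ 36/7 + 183.346ms (4/7)
13. 1833.461ms @ 40/7 + 91.673ms (2/7)
14. 1925.134ms @ 6 + 91.673ms (2/7)
15. 2016.807ms @ 44/7 + 183.346ms (4/7)
16. 2200.153ms @ 48/7 + 45.837ms (1/7)
17. 2245.989ms @ 7 + 45.837ms (1/7)
18. 2291.826ms @ 50/7 + 91.673ms (2/7)
19. 2383.499ms @ 52/7 + 91.673ms (2/7)
20. 2475.172ms @ 54/7 + 91.673ms (2/7)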